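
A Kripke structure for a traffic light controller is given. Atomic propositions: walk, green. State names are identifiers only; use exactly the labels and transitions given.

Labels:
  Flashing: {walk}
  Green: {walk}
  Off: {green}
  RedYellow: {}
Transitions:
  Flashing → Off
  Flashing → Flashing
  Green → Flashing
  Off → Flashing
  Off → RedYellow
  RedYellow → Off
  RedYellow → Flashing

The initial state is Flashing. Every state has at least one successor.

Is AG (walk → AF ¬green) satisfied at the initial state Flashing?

States satisfying walk → AF ¬green: {Flashing, Green, Off, RedYellow}.
States satisfying AG (walk → AF ¬green): {Flashing, Green, Off, RedYellow}.
Every state reachable from Flashing satisfies walk → AF ¬green.
Flashing ∈ Sat(AG (walk → AF ¬green)).

Holds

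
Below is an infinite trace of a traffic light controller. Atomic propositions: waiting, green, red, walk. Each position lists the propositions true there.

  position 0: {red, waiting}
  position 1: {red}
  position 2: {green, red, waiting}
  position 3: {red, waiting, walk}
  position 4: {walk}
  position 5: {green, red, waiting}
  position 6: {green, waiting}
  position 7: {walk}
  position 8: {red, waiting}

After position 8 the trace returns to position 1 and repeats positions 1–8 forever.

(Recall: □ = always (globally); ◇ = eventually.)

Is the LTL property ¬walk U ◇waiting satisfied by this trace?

Yes

Walking from position 0: ◇waiting first holds at position 0, and ¬walk holds at every earlier position along the way, so ¬walk U ◇waiting holds.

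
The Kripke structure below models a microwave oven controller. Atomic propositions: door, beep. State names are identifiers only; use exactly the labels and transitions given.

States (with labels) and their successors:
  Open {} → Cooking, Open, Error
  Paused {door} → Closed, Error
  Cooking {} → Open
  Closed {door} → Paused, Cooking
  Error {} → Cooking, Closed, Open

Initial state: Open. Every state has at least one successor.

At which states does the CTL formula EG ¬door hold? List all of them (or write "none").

{Open, Cooking, Error}

States satisfying ¬door: {Open, Cooking, Error}.
States satisfying EG ¬door: {Open, Cooking, Error}.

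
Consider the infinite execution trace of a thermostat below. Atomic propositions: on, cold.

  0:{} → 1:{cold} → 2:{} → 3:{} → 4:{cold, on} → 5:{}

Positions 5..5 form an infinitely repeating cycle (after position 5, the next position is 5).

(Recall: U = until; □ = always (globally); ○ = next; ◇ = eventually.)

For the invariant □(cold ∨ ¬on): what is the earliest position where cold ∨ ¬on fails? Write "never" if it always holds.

never

cold ∨ ¬on holds at every position 0..5, and those are all the positions the trace ever visits, so the invariant □(cold ∨ ¬on) is never violated.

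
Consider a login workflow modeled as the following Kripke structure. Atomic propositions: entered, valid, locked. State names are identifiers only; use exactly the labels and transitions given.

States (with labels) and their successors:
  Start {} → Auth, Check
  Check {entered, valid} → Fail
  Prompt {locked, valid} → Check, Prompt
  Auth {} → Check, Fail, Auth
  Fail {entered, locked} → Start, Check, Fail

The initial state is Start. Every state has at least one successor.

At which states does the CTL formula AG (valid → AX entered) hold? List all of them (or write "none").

States satisfying valid → AX entered: {Start, Check, Auth, Fail}.
States satisfying AG (valid → AX entered): {Start, Check, Auth, Fail}.

{Start, Check, Auth, Fail}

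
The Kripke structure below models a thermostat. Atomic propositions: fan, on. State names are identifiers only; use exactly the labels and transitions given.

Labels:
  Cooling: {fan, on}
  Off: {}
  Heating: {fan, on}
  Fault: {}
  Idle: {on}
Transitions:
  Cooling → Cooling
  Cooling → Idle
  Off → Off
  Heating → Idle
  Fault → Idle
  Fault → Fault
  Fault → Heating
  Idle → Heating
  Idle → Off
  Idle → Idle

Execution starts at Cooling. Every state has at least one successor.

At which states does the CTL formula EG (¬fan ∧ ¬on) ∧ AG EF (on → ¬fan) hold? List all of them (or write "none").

States satisfying ¬fan ∧ ¬on: {Off, Fault}.
States satisfying EG (¬fan ∧ ¬on): {Off, Fault}.
States satisfying EF (on → ¬fan): {Cooling, Off, Heating, Fault, Idle}.
States satisfying AG EF (on → ¬fan): {Cooling, Off, Heating, Fault, Idle}.
States satisfying EG (¬fan ∧ ¬on) ∧ AG EF (on → ¬fan): {Off, Fault}.

{Off, Fault}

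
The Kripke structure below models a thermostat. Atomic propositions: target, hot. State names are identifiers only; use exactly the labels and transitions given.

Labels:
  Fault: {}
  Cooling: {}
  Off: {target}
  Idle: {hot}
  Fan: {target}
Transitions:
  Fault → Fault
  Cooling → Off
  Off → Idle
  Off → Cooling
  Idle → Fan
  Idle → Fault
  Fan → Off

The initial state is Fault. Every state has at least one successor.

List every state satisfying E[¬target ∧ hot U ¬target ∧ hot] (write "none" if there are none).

States satisfying ¬target ∧ hot: {Idle}.
States satisfying E[¬target ∧ hot U ¬target ∧ hot]: {Idle}.

{Idle}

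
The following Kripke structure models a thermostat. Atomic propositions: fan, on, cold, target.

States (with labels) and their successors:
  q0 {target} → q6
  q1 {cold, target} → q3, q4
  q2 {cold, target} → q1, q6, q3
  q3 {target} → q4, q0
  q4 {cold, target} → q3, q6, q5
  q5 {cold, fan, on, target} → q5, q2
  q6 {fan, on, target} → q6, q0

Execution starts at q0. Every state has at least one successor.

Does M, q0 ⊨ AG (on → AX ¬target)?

Violated

States satisfying on → AX ¬target: {q0, q1, q2, q3, q4}.
States satisfying AG (on → AX ¬target): ∅.
q6 is reachable from q0 and violates on → AX ¬target, so AG fails at q0.
q0 ∉ Sat(AG (on → AX ¬target)).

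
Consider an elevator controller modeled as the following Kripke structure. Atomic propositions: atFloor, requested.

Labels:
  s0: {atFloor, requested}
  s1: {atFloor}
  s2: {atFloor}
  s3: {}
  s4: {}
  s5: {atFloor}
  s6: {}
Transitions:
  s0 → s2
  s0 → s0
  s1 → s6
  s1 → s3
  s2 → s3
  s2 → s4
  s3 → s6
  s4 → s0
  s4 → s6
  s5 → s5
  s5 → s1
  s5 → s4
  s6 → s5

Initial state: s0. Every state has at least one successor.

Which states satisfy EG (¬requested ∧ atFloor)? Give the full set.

{s5}

States satisfying ¬requested ∧ atFloor: {s1, s2, s5}.
States satisfying EG (¬requested ∧ atFloor): {s5}.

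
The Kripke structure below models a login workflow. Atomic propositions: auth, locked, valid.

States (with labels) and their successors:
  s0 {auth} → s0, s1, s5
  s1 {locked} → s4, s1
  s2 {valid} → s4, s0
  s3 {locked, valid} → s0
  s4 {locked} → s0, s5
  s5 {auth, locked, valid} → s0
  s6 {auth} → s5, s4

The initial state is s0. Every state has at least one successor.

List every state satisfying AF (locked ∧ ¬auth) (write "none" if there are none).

{s1, s3, s4}

States satisfying locked ∧ ¬auth: {s1, s3, s4}.
States satisfying AF (locked ∧ ¬auth): {s1, s3, s4}.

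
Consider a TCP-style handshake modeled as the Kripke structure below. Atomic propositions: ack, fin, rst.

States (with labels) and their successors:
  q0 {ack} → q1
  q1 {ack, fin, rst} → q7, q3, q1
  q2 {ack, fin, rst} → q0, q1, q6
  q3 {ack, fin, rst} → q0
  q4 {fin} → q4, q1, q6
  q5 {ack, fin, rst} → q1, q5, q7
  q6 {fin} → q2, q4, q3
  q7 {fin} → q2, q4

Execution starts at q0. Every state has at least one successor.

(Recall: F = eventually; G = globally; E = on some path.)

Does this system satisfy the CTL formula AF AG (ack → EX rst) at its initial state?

States satisfying AG (ack → EX rst): ∅.
States satisfying AF AG (ack → EX rst): ∅.
There is a path from q0 along which AG (ack → EX rst) never holds.
q0 ∉ Sat(AF AG (ack → EX rst)).

No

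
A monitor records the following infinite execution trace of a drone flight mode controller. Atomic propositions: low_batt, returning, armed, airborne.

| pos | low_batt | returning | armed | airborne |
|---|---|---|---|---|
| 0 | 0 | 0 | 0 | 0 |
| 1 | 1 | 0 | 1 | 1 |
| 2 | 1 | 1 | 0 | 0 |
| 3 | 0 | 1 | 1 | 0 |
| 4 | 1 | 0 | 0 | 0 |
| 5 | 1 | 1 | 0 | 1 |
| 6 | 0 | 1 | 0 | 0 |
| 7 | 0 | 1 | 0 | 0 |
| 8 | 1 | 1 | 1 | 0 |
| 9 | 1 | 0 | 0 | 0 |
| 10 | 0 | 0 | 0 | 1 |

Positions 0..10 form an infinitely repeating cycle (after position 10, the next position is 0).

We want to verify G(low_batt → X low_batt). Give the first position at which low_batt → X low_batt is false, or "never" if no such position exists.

Check low_batt → X low_batt at each position in order: 0 ✓, 1 ✓.
At position 2 the labels are {low_batt, returning} and the next position 3 has {armed, returning}, so low_batt → X low_batt is false there. This is the first violation.

2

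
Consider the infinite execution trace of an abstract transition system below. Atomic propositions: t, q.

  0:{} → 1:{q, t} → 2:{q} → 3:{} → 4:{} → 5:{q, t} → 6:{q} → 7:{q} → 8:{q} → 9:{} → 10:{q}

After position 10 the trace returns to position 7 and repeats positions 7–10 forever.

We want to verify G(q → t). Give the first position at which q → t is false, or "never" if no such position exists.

Check q → t at each position in order: 0 ✓, 1 ✓.
At position 2 the labels are {q}, so q → t is false there. This is the first violation.

2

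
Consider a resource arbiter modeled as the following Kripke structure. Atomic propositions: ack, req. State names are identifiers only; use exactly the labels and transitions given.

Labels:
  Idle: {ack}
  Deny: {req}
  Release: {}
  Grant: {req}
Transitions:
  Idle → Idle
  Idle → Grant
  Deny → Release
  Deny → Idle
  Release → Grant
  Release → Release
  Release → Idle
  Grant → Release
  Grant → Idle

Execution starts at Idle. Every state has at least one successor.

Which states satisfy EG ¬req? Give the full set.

States satisfying ¬req: {Idle, Release}.
States satisfying EG ¬req: {Idle, Release}.

{Idle, Release}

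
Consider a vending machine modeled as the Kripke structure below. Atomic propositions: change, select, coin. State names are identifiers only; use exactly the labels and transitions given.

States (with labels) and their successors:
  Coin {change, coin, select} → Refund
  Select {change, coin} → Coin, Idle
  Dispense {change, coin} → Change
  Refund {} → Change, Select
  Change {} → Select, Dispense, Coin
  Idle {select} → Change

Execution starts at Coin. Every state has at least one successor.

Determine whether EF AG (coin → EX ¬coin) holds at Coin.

States satisfying AG (coin → EX ¬coin): {Coin, Select, Dispense, Refund, Change, Idle}.
States satisfying EF AG (coin → EX ¬coin): {Coin, Select, Dispense, Refund, Change, Idle}.
Some path from Coin reaches a state where AG (coin → EX ¬coin) holds.
Coin ∈ Sat(EF AG (coin → EX ¬coin)).

Yes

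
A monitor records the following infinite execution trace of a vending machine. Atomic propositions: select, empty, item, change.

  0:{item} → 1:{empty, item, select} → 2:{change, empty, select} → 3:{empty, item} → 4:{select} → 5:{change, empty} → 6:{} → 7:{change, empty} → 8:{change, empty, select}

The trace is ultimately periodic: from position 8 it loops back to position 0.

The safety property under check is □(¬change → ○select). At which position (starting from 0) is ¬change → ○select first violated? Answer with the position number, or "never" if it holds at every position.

4

Check ¬change → ○select at each position in order: 0 ✓, 1 ✓, 2 ✓, 3 ✓.
At position 4 the labels are {select} and the next position 5 has {change, empty}, so ¬change → ○select is false there. This is the first violation.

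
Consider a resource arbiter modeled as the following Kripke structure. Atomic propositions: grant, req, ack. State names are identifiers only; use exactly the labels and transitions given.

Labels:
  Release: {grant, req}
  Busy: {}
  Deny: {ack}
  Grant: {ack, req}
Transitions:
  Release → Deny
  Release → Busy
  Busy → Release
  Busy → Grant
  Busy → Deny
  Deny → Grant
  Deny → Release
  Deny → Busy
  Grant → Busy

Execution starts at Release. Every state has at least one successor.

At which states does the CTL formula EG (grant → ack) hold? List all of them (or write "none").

States satisfying grant → ack: {Busy, Deny, Grant}.
States satisfying EG (grant → ack): {Busy, Deny, Grant}.

{Busy, Deny, Grant}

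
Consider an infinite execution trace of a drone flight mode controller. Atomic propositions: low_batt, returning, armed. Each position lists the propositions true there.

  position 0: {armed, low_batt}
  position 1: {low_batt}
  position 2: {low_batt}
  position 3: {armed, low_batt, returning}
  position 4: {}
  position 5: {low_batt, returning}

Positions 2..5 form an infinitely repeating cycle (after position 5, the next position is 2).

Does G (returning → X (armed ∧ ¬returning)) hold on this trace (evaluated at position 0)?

Violated

returning → X (armed ∧ ¬returning) must hold at every position from 0 onward. It fails at position 3, so G (returning → X (armed ∧ ¬returning)) is false.
Positions where returning holds: 3, 5.
Check X (armed ∧ ¬returning) at each: 3→fails, 5→fails.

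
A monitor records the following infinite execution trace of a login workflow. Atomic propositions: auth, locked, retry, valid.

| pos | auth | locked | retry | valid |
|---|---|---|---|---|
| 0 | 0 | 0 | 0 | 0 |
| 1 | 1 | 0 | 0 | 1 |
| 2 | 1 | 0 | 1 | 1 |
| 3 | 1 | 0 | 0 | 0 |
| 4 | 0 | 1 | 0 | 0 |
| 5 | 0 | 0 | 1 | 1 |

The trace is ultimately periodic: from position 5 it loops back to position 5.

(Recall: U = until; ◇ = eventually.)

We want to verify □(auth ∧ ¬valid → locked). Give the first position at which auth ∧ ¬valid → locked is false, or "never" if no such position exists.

Check auth ∧ ¬valid → locked at each position in order: 0 ✓, 1 ✓, 2 ✓.
At position 3 the labels are {auth}, so auth ∧ ¬valid → locked is false there. This is the first violation.

3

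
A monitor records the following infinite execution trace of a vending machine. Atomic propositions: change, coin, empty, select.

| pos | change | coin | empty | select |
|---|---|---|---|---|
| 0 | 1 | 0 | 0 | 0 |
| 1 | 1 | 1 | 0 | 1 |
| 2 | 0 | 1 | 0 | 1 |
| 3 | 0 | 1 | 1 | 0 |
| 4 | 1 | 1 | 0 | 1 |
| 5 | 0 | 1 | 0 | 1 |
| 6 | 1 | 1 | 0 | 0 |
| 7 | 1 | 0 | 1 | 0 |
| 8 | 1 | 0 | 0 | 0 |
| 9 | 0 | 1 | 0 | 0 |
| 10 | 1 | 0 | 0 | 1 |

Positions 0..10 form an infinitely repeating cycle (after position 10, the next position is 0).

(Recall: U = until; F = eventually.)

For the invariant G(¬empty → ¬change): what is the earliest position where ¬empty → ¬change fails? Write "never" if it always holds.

0

At position 0 the labels are {change}, so ¬empty → ¬change is false there. This is the first violation.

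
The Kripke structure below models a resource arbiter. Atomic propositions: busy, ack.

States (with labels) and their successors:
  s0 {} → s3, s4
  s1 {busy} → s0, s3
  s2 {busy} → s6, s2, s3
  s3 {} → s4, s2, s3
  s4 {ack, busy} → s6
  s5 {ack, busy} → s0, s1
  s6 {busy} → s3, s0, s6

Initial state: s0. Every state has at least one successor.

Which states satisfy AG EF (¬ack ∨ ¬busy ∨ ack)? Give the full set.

{s0, s1, s2, s3, s4, s5, s6}

States satisfying EF (¬ack ∨ ¬busy ∨ ack): {s0, s1, s2, s3, s4, s5, s6}.
States satisfying AG EF (¬ack ∨ ¬busy ∨ ack): {s0, s1, s2, s3, s4, s5, s6}.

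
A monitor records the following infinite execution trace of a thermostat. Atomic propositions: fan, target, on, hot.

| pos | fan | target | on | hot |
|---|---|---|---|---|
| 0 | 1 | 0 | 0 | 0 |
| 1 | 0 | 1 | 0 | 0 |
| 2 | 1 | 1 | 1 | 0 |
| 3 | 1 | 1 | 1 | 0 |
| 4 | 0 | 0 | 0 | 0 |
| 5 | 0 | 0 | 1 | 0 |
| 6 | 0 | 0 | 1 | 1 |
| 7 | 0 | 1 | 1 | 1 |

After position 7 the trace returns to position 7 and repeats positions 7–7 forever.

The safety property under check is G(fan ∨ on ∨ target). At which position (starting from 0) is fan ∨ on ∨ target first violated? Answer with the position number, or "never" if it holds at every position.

Check fan ∨ on ∨ target at each position in order: 0 ✓, 1 ✓, 2 ✓, 3 ✓.
At position 4 the labels are {}, so fan ∨ on ∨ target is false there. This is the first violation.

4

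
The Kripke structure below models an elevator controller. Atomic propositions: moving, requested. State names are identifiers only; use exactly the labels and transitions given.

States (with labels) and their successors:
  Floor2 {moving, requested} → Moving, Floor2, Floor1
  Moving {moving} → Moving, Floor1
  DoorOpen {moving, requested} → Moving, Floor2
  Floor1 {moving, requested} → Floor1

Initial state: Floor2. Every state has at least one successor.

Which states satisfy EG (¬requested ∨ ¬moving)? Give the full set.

{Moving}

States satisfying ¬requested ∨ ¬moving: {Moving}.
States satisfying EG (¬requested ∨ ¬moving): {Moving}.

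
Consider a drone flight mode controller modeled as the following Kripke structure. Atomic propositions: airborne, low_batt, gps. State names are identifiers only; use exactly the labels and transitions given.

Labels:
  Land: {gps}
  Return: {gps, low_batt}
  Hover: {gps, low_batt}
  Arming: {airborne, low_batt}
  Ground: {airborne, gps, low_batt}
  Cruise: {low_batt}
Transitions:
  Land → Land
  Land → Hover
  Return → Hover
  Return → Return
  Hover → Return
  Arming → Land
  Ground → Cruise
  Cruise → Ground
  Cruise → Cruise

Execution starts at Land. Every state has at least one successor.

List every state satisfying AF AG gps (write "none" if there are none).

{Land, Return, Hover, Arming}

States satisfying AG gps: {Land, Return, Hover}.
States satisfying AF AG gps: {Land, Return, Hover, Arming}.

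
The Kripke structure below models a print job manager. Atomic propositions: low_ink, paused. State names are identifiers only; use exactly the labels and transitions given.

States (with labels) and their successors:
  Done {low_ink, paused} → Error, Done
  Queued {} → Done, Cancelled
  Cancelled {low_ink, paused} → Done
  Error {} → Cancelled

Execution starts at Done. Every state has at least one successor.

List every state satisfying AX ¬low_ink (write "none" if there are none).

none

States satisfying ¬low_ink: {Queued, Error}.
States satisfying AX ¬low_ink: ∅.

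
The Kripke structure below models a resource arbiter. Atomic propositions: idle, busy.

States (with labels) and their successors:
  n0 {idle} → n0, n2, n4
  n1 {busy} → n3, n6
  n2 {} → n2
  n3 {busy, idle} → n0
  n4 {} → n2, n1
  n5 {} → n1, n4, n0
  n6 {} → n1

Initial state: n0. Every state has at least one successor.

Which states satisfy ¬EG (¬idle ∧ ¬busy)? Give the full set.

{n0, n1, n3, n6}

States satisfying ¬idle ∧ ¬busy: {n2, n4, n5, n6}.
States satisfying EG (¬idle ∧ ¬busy): {n2, n4, n5}.
States satisfying ¬EG (¬idle ∧ ¬busy): {n0, n1, n3, n6}.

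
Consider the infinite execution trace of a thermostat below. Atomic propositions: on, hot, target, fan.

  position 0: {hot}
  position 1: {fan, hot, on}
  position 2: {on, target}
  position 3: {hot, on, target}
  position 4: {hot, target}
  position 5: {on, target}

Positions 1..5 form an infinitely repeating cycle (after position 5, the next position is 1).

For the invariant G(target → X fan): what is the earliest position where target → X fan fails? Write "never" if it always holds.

Check target → X fan at each position in order: 0 ✓, 1 ✓.
At position 2 the labels are {on, target} and the next position 3 has {hot, on, target}, so target → X fan is false there. This is the first violation.

2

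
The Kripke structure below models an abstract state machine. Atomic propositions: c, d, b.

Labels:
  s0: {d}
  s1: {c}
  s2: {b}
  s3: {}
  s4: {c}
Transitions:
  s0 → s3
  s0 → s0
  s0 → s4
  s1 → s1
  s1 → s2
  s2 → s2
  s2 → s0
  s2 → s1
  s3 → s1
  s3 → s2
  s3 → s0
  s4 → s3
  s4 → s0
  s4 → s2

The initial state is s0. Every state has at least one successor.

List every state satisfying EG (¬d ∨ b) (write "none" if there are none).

{s1, s2, s3, s4}

States satisfying ¬d ∨ b: {s1, s2, s3, s4}.
States satisfying EG (¬d ∨ b): {s1, s2, s3, s4}.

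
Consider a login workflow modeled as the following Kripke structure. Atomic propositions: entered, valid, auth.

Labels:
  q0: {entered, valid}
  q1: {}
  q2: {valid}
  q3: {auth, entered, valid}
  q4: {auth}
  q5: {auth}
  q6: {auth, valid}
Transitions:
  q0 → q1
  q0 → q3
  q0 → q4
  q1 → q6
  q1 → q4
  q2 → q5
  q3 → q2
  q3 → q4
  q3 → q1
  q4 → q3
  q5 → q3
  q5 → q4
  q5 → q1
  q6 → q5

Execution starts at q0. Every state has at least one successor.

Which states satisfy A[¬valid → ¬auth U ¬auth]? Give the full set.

{q0, q1, q2}

States satisfying ¬valid → ¬auth: {q0, q1, q2, q3, q6}.
States satisfying ¬auth: {q0, q1, q2}.
States satisfying A[¬valid → ¬auth U ¬auth]: {q0, q1, q2}.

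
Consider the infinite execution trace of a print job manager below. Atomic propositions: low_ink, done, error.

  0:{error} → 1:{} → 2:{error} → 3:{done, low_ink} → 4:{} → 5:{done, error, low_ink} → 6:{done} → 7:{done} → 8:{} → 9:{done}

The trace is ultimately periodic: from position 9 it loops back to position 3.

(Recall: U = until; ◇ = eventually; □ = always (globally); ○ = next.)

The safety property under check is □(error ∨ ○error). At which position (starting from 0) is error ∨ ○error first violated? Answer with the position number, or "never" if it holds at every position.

Check error ∨ ○error at each position in order: 0 ✓, 1 ✓, 2 ✓.
At position 3 the labels are {done, low_ink} and the next position 4 has {}, so error ∨ ○error is false there. This is the first violation.

3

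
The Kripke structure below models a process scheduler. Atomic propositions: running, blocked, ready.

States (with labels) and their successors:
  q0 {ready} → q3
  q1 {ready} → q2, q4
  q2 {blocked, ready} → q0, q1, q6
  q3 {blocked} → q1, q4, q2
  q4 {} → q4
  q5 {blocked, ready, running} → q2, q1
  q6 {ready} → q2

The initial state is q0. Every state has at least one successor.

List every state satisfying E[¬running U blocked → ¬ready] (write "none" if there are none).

States satisfying ¬running: {q0, q1, q2, q3, q4, q6}.
States satisfying blocked → ¬ready: {q0, q1, q3, q4, q6}.
States satisfying E[¬running U blocked → ¬ready]: {q0, q1, q2, q3, q4, q6}.

{q0, q1, q2, q3, q4, q6}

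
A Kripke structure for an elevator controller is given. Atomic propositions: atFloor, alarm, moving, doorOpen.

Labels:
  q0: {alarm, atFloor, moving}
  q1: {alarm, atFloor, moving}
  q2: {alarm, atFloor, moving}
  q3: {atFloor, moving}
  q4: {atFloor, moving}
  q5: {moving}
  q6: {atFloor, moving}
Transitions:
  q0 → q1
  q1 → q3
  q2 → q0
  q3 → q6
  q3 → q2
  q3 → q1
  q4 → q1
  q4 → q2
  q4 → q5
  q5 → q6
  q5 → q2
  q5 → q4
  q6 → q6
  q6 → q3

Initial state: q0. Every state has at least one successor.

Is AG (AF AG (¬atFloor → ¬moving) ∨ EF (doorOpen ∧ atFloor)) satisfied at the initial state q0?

States satisfying AG (AF AG (¬atFloor → ¬moving) ∨ EF (doorOpen ∧ atFloor)): {q0, q1, q2, q3, q6}.
Every state reachable from q0 satisfies AF AG (¬atFloor → ¬moving) ∨ EF (doorOpen ∧ atFloor).
q0 ∈ Sat(AG (AF AG (¬atFloor → ¬moving) ∨ EF (doorOpen ∧ atFloor))).

Holds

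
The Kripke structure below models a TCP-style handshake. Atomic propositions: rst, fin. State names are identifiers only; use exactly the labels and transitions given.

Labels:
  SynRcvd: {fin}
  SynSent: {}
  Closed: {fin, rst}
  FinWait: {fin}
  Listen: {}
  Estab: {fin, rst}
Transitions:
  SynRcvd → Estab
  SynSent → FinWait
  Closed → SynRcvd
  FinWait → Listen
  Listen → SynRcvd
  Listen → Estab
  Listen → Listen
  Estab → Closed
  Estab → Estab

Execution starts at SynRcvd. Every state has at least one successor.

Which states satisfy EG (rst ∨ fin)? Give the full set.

{SynRcvd, Closed, Estab}

States satisfying rst ∨ fin: {SynRcvd, Closed, FinWait, Estab}.
States satisfying EG (rst ∨ fin): {SynRcvd, Closed, Estab}.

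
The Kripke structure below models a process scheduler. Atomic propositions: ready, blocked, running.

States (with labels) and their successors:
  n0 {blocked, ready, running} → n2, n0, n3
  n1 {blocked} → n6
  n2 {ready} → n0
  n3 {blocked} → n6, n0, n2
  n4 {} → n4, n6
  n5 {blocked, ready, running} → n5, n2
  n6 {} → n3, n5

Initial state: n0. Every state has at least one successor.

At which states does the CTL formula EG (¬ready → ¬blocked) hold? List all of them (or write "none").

{n0, n2, n4, n5, n6}

States satisfying ¬ready → ¬blocked: {n0, n2, n4, n5, n6}.
States satisfying EG (¬ready → ¬blocked): {n0, n2, n4, n5, n6}.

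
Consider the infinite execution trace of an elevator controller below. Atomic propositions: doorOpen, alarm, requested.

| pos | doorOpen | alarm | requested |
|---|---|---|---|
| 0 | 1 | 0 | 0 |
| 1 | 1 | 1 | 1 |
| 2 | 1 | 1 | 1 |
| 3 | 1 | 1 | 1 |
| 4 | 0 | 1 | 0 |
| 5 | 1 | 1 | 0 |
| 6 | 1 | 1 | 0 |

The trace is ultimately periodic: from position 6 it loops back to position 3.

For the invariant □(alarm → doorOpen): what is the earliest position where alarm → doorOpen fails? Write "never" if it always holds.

Check alarm → doorOpen at each position in order: 0 ✓, 1 ✓, 2 ✓, 3 ✓.
At position 4 the labels are {alarm}, so alarm → doorOpen is false there. This is the first violation.

4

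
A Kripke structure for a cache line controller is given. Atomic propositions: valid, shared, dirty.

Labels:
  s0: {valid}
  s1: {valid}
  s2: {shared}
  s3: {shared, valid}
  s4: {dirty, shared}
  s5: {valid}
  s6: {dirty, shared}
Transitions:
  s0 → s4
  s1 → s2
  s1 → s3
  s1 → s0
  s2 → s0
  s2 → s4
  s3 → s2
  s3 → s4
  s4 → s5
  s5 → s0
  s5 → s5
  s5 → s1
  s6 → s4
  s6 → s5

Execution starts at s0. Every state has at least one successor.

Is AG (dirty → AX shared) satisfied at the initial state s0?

States satisfying dirty → AX shared: {s0, s1, s2, s3, s5}.
States satisfying AG (dirty → AX shared): ∅.
s4 is reachable from s0 and violates dirty → AX shared, so AG fails at s0.
s0 ∉ Sat(AG (dirty → AX shared)).

No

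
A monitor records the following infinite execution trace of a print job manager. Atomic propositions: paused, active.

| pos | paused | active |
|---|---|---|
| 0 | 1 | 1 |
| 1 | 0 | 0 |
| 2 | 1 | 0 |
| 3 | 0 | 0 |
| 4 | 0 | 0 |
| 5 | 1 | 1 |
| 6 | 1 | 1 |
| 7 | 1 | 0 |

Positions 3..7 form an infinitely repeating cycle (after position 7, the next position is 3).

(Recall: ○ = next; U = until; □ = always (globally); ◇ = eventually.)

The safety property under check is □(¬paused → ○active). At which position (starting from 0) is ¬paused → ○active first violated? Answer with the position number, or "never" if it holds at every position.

Check ¬paused → ○active at each position in order: 0 ✓.
At position 1 the labels are {} and the next position 2 has {paused}, so ¬paused → ○active is false there. This is the first violation.

1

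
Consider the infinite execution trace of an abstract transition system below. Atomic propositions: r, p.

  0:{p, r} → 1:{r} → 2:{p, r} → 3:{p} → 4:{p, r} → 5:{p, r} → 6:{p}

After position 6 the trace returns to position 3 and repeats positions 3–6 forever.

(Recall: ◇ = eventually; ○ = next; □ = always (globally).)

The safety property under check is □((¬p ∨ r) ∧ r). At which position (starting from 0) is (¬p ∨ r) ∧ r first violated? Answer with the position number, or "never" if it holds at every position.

Check (¬p ∨ r) ∧ r at each position in order: 0 ✓, 1 ✓, 2 ✓.
At position 3 the labels are {p}, so (¬p ∨ r) ∧ r is false there. This is the first violation.

3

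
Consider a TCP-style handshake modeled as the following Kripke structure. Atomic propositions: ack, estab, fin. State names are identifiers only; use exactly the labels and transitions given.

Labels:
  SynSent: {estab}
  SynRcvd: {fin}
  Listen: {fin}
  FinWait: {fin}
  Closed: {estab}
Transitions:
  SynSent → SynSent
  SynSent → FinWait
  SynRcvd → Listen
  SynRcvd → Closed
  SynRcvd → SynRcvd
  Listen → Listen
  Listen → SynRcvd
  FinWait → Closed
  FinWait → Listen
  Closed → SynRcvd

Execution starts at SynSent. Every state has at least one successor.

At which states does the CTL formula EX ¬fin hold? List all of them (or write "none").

{SynSent, SynRcvd, FinWait}

States satisfying ¬fin: {SynSent, Closed}.
States satisfying EX ¬fin: {SynSent, SynRcvd, FinWait}.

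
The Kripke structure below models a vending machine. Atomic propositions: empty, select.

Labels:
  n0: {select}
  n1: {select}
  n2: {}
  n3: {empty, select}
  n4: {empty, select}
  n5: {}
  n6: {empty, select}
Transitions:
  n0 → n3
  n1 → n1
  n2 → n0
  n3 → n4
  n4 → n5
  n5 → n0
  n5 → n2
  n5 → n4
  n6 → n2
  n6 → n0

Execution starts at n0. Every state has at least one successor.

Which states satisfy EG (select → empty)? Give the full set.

{n3, n4, n5}

States satisfying select → empty: {n2, n3, n4, n5, n6}.
States satisfying EG (select → empty): {n3, n4, n5}.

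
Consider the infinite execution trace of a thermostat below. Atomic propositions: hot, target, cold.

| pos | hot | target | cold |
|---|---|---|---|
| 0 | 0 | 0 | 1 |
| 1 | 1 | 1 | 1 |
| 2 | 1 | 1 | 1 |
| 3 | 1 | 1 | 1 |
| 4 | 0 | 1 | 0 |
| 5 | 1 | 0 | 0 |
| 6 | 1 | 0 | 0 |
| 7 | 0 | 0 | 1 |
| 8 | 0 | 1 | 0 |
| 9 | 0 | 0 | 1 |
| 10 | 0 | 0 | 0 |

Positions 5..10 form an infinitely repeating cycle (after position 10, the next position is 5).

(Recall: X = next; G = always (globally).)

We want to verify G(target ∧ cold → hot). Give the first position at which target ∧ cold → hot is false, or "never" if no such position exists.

target ∧ cold → hot holds at every position 0..10, and those are all the positions the trace ever visits, so the invariant G(target ∧ cold → hot) is never violated.

never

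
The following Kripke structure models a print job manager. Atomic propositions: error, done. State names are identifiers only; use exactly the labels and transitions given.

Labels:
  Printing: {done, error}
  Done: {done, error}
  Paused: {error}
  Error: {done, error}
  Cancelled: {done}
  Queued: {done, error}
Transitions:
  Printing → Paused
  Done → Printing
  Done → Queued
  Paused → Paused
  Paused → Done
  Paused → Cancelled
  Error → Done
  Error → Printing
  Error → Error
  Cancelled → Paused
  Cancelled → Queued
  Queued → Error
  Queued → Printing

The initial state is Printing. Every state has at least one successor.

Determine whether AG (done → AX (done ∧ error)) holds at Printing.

Violated

States satisfying done → AX (done ∧ error): {Done, Paused, Error, Queued}.
States satisfying AG (done → AX (done ∧ error)): ∅.
Cancelled is reachable from Printing and violates done → AX (done ∧ error), so AG fails at Printing.
Printing ∉ Sat(AG (done → AX (done ∧ error))).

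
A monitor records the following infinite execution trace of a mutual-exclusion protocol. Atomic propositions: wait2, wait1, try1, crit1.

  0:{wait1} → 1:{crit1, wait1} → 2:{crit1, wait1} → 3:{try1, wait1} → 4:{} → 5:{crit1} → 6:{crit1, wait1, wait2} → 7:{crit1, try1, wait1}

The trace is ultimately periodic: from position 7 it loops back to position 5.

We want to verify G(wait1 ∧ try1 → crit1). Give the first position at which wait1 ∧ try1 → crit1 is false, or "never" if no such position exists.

3

Check wait1 ∧ try1 → crit1 at each position in order: 0 ✓, 1 ✓, 2 ✓.
At position 3 the labels are {try1, wait1}, so wait1 ∧ try1 → crit1 is false there. This is the first violation.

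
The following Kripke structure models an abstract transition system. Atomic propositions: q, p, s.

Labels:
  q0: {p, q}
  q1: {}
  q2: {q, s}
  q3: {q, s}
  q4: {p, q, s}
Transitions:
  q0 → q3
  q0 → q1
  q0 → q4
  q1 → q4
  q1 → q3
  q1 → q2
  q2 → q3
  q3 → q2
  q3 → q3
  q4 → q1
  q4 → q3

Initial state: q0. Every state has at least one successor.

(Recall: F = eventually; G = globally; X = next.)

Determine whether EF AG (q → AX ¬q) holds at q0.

No

States satisfying AG (q → AX ¬q): ∅.
States satisfying EF AG (q → AX ¬q): ∅.
No suitable path/successor from q0 witnesses the formula.
q0 ∉ Sat(EF AG (q → AX ¬q)).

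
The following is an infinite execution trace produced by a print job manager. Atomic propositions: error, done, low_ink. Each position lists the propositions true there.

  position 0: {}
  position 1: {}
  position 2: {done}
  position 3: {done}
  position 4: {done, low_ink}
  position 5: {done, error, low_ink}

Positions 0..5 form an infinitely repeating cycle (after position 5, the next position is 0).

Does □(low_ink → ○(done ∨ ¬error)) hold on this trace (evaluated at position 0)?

Holds

low_ink → ○(done ∨ ¬error) holds at every position 0..5, and those are all positions ever visited, so □(low_ink → ○(done ∨ ¬error)) holds.
Positions where low_ink holds: 4, 5.
Check ○(done ∨ ¬error) at each: 4→ok, 5→ok.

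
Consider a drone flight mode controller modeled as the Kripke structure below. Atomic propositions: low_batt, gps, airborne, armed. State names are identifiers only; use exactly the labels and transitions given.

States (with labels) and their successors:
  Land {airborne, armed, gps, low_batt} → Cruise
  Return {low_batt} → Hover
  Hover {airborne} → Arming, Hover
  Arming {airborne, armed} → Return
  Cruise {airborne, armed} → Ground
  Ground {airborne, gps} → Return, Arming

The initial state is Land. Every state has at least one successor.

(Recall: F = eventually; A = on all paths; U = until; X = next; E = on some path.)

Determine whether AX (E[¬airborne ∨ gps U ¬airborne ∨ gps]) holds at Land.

Violated

States satisfying E[¬airborne ∨ gps U ¬airborne ∨ gps]: {Land, Return, Ground}.
States satisfying AX (E[¬airborne ∨ gps U ¬airborne ∨ gps]): {Arming, Cruise}.
Land ∉ Sat(AX (E[¬airborne ∨ gps U ¬airborne ∨ gps])).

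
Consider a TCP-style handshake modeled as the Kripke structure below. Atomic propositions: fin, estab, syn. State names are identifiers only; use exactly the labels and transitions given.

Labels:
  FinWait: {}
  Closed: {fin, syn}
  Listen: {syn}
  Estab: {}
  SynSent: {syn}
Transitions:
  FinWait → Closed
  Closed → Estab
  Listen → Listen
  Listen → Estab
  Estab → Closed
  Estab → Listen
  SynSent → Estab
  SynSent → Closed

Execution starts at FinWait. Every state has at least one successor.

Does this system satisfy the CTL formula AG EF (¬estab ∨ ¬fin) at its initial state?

Satisfied

States satisfying EF (¬estab ∨ ¬fin): {FinWait, Closed, Listen, Estab, SynSent}.
States satisfying AG EF (¬estab ∨ ¬fin): {FinWait, Closed, Listen, Estab, SynSent}.
Every state reachable from FinWait satisfies EF (¬estab ∨ ¬fin).
FinWait ∈ Sat(AG EF (¬estab ∨ ¬fin)).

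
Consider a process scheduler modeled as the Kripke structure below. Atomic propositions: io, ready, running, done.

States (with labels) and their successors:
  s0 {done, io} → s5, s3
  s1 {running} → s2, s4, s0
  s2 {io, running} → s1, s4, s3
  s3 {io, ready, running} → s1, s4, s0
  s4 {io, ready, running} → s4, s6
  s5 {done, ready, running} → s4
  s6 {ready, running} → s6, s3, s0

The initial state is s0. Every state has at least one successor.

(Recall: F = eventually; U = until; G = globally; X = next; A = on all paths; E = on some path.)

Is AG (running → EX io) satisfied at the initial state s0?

Holds

States satisfying running → EX io: {s0, s1, s2, s3, s4, s5, s6}.
States satisfying AG (running → EX io): {s0, s1, s2, s3, s4, s5, s6}.
Every state reachable from s0 satisfies running → EX io.
s0 ∈ Sat(AG (running → EX io)).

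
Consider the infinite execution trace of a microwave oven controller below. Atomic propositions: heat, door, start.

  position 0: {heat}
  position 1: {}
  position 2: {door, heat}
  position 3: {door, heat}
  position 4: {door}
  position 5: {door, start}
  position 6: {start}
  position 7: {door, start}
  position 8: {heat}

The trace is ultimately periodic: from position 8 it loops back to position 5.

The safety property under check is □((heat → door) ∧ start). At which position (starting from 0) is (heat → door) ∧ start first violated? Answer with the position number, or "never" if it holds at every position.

At position 0 the labels are {heat}, so (heat → door) ∧ start is false there. This is the first violation.

0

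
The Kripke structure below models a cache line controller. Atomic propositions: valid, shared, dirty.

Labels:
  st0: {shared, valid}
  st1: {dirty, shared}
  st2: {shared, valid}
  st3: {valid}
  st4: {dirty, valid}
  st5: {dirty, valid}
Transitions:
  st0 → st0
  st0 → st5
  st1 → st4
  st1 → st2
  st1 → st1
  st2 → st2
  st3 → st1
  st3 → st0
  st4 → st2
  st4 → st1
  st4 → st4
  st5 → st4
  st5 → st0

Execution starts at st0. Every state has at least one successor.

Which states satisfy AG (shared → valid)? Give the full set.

States satisfying shared → valid: {st0, st2, st3, st4, st5}.
States satisfying AG (shared → valid): {st2}.

{st2}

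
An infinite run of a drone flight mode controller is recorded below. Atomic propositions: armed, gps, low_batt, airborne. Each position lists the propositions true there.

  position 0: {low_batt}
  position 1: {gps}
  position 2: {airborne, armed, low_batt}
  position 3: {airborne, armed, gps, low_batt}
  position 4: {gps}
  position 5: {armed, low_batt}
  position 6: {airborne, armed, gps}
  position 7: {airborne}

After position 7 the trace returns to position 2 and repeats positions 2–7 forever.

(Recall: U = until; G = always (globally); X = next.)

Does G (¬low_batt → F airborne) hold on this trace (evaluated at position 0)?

¬low_batt → F airborne holds at every position 0..7, and those are all positions ever visited, so G (¬low_batt → F airborne) holds.
Positions where ¬low_batt holds: 1, 4, 6, 7.
Check F airborne at each: 1→ok, 4→ok, 6→ok, 7→ok.

Satisfied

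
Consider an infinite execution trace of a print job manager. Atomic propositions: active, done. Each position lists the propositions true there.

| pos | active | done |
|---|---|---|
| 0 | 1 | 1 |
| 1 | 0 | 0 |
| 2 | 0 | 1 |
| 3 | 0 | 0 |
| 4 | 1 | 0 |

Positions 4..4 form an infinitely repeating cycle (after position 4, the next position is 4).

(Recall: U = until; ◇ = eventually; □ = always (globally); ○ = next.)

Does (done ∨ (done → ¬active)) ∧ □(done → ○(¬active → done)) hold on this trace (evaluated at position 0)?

Does not hold

done → ○(¬active → done) must hold at every position from 0 onward. It fails at position 0, so □(done → ○(¬active → done)) is false.
Positions where done holds: 0, 2.
Check ○(¬active → done) at each: 0→fails, 2→fails.
At position 0: done ∨ (done → ¬active) is true; □(done → ○(¬active → done)) is false; so (done ∨ (done → ¬active)) ∧ □(done → ○(¬active → done)) is false.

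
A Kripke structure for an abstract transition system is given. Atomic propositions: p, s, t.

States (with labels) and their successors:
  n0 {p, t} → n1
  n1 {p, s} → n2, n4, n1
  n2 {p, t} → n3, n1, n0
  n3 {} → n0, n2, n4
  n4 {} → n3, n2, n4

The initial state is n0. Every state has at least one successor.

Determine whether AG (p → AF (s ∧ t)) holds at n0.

No

States satisfying p → AF (s ∧ t): {n3, n4}.
States satisfying AG (p → AF (s ∧ t)): ∅.
n0 is reachable from n0 and violates p → AF (s ∧ t), so AG fails at n0.
n0 ∉ Sat(AG (p → AF (s ∧ t))).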